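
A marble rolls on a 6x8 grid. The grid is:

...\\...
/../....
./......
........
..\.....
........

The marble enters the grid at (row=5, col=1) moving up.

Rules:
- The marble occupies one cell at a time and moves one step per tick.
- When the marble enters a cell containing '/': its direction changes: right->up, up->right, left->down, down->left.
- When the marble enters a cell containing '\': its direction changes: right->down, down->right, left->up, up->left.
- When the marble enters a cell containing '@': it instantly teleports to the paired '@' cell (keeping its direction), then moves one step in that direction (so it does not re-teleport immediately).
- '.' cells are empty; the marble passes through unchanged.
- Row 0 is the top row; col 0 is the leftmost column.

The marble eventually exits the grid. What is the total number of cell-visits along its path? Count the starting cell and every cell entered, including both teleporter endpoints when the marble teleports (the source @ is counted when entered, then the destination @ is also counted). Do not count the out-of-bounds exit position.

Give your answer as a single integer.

Answer: 10

Derivation:
Step 1: enter (5,1), '.' pass, move up to (4,1)
Step 2: enter (4,1), '.' pass, move up to (3,1)
Step 3: enter (3,1), '.' pass, move up to (2,1)
Step 4: enter (2,1), '/' deflects up->right, move right to (2,2)
Step 5: enter (2,2), '.' pass, move right to (2,3)
Step 6: enter (2,3), '.' pass, move right to (2,4)
Step 7: enter (2,4), '.' pass, move right to (2,5)
Step 8: enter (2,5), '.' pass, move right to (2,6)
Step 9: enter (2,6), '.' pass, move right to (2,7)
Step 10: enter (2,7), '.' pass, move right to (2,8)
Step 11: at (2,8) — EXIT via right edge, pos 2
Path length (cell visits): 10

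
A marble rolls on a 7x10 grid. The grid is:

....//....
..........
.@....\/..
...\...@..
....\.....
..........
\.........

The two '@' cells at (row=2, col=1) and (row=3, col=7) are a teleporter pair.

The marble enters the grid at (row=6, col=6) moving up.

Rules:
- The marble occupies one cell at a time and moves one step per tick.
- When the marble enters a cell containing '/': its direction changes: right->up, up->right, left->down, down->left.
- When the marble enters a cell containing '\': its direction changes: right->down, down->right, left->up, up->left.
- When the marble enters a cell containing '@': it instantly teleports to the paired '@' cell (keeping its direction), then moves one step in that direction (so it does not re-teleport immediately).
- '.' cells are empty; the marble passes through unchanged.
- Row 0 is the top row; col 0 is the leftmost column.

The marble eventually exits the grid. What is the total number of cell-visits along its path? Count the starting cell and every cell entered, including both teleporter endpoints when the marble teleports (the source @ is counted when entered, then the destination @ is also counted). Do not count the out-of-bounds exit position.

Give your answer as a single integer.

Step 1: enter (6,6), '.' pass, move up to (5,6)
Step 2: enter (5,6), '.' pass, move up to (4,6)
Step 3: enter (4,6), '.' pass, move up to (3,6)
Step 4: enter (3,6), '.' pass, move up to (2,6)
Step 5: enter (2,6), '\' deflects up->left, move left to (2,5)
Step 6: enter (2,5), '.' pass, move left to (2,4)
Step 7: enter (2,4), '.' pass, move left to (2,3)
Step 8: enter (2,3), '.' pass, move left to (2,2)
Step 9: enter (2,2), '.' pass, move left to (2,1)
Step 10: enter (2,1), '@' teleport (2,1)->(3,7), also enter (3,7), move left to (3,6)
Step 11: enter (3,6), '.' pass, move left to (3,5)
Step 12: enter (3,5), '.' pass, move left to (3,4)
Step 13: enter (3,4), '.' pass, move left to (3,3)
Step 14: enter (3,3), '\' deflects left->up, move up to (2,3)
Step 15: enter (2,3), '.' pass, move up to (1,3)
Step 16: enter (1,3), '.' pass, move up to (0,3)
Step 17: enter (0,3), '.' pass, move up to (-1,3)
Step 18: at (-1,3) — EXIT via top edge, pos 3
Path length (cell visits): 18

Answer: 18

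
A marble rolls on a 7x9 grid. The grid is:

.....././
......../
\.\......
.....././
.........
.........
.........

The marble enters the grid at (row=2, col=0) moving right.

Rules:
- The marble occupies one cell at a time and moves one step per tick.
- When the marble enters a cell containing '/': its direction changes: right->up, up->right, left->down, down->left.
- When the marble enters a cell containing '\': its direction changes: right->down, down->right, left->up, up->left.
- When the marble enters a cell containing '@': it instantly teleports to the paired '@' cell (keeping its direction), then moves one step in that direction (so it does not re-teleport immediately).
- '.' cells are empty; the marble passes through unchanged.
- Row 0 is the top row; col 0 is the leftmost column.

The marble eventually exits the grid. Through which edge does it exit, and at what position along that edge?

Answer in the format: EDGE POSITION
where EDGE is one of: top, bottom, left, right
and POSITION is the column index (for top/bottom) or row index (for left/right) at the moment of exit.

Answer: bottom 0

Derivation:
Step 1: enter (2,0), '\' deflects right->down, move down to (3,0)
Step 2: enter (3,0), '.' pass, move down to (4,0)
Step 3: enter (4,0), '.' pass, move down to (5,0)
Step 4: enter (5,0), '.' pass, move down to (6,0)
Step 5: enter (6,0), '.' pass, move down to (7,0)
Step 6: at (7,0) — EXIT via bottom edge, pos 0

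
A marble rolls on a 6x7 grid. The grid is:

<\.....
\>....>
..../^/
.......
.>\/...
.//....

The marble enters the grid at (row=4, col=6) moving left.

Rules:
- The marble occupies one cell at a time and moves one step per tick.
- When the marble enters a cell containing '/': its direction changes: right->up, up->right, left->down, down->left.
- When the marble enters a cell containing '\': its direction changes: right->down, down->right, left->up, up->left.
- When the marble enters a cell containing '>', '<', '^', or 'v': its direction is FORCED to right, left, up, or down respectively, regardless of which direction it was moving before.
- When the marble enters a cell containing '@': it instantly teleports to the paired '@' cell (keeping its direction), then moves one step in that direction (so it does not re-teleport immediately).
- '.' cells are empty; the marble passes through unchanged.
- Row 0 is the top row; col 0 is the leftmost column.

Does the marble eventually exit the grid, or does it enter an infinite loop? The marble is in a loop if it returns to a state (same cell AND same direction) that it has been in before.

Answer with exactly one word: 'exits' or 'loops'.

Step 1: enter (4,6), '.' pass, move left to (4,5)
Step 2: enter (4,5), '.' pass, move left to (4,4)
Step 3: enter (4,4), '.' pass, move left to (4,3)
Step 4: enter (4,3), '/' deflects left->down, move down to (5,3)
Step 5: enter (5,3), '.' pass, move down to (6,3)
Step 6: at (6,3) — EXIT via bottom edge, pos 3

Answer: exits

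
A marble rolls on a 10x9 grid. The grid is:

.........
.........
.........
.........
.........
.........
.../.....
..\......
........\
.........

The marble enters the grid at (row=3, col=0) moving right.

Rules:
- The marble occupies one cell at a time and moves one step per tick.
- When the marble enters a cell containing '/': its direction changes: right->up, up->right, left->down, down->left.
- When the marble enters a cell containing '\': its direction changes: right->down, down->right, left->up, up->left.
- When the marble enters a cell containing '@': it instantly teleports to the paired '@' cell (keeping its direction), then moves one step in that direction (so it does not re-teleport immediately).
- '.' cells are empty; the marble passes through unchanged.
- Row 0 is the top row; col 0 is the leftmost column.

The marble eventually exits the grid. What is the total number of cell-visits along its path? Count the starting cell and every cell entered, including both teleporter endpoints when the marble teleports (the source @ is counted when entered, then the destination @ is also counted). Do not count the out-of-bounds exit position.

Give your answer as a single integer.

Step 1: enter (3,0), '.' pass, move right to (3,1)
Step 2: enter (3,1), '.' pass, move right to (3,2)
Step 3: enter (3,2), '.' pass, move right to (3,3)
Step 4: enter (3,3), '.' pass, move right to (3,4)
Step 5: enter (3,4), '.' pass, move right to (3,5)
Step 6: enter (3,5), '.' pass, move right to (3,6)
Step 7: enter (3,6), '.' pass, move right to (3,7)
Step 8: enter (3,7), '.' pass, move right to (3,8)
Step 9: enter (3,8), '.' pass, move right to (3,9)
Step 10: at (3,9) — EXIT via right edge, pos 3
Path length (cell visits): 9

Answer: 9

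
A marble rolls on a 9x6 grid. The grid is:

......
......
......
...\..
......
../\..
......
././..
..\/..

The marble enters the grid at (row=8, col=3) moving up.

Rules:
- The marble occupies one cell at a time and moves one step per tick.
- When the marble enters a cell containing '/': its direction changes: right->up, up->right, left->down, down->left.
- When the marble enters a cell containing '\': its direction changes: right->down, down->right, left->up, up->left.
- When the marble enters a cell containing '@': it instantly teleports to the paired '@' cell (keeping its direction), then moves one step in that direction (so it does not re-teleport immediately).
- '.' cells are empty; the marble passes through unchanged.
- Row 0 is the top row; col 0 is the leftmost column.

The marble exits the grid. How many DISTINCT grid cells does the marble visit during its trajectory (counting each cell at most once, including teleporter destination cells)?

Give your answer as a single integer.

Answer: 3

Derivation:
Step 1: enter (8,3), '/' deflects up->right, move right to (8,4)
Step 2: enter (8,4), '.' pass, move right to (8,5)
Step 3: enter (8,5), '.' pass, move right to (8,6)
Step 4: at (8,6) — EXIT via right edge, pos 8
Distinct cells visited: 3 (path length 3)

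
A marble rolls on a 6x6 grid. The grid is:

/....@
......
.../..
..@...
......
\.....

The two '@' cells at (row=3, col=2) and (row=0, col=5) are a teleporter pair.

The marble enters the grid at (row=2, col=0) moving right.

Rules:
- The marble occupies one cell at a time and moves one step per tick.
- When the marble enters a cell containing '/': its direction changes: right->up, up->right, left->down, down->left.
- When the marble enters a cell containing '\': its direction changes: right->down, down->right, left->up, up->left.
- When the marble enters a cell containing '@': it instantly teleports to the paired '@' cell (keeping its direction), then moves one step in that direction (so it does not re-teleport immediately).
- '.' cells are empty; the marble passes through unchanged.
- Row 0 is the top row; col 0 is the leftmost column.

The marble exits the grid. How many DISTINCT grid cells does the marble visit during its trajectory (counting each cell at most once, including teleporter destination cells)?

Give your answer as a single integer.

Step 1: enter (2,0), '.' pass, move right to (2,1)
Step 2: enter (2,1), '.' pass, move right to (2,2)
Step 3: enter (2,2), '.' pass, move right to (2,3)
Step 4: enter (2,3), '/' deflects right->up, move up to (1,3)
Step 5: enter (1,3), '.' pass, move up to (0,3)
Step 6: enter (0,3), '.' pass, move up to (-1,3)
Step 7: at (-1,3) — EXIT via top edge, pos 3
Distinct cells visited: 6 (path length 6)

Answer: 6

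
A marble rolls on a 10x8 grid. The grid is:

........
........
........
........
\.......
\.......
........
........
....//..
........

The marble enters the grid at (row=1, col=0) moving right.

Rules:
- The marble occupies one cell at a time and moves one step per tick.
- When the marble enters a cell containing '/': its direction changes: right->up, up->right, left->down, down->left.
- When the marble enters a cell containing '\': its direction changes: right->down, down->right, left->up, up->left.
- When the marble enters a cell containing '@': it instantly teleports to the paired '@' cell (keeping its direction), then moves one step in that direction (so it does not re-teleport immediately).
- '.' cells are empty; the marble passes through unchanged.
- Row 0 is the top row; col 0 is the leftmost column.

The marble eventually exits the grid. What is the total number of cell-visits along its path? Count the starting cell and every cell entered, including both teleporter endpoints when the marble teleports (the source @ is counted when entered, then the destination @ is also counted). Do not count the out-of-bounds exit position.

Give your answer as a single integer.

Step 1: enter (1,0), '.' pass, move right to (1,1)
Step 2: enter (1,1), '.' pass, move right to (1,2)
Step 3: enter (1,2), '.' pass, move right to (1,3)
Step 4: enter (1,3), '.' pass, move right to (1,4)
Step 5: enter (1,4), '.' pass, move right to (1,5)
Step 6: enter (1,5), '.' pass, move right to (1,6)
Step 7: enter (1,6), '.' pass, move right to (1,7)
Step 8: enter (1,7), '.' pass, move right to (1,8)
Step 9: at (1,8) — EXIT via right edge, pos 1
Path length (cell visits): 8

Answer: 8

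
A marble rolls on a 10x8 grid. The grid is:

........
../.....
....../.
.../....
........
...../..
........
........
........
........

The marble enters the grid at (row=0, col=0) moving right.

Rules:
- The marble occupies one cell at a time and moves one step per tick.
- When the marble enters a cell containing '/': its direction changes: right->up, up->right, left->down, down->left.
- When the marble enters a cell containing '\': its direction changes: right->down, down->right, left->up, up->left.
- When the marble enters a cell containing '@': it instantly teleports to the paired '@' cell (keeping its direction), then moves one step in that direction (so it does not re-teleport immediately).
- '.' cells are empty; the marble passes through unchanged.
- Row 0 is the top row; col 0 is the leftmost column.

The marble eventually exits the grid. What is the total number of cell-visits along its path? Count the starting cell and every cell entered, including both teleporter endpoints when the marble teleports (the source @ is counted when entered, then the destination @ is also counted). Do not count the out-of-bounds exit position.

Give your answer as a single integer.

Step 1: enter (0,0), '.' pass, move right to (0,1)
Step 2: enter (0,1), '.' pass, move right to (0,2)
Step 3: enter (0,2), '.' pass, move right to (0,3)
Step 4: enter (0,3), '.' pass, move right to (0,4)
Step 5: enter (0,4), '.' pass, move right to (0,5)
Step 6: enter (0,5), '.' pass, move right to (0,6)
Step 7: enter (0,6), '.' pass, move right to (0,7)
Step 8: enter (0,7), '.' pass, move right to (0,8)
Step 9: at (0,8) — EXIT via right edge, pos 0
Path length (cell visits): 8

Answer: 8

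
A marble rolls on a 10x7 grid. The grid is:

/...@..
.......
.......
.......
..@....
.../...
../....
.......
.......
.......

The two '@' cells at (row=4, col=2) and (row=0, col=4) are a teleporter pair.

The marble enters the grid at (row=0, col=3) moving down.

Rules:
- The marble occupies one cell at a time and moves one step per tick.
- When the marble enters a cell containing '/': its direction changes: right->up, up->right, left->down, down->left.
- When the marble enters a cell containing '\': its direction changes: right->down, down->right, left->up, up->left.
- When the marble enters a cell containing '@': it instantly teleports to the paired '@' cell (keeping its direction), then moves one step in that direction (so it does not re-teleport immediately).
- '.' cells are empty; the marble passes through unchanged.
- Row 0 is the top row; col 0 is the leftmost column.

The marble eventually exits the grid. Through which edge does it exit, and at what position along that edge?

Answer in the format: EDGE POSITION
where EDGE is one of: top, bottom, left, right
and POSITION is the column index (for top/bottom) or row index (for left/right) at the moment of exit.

Step 1: enter (0,3), '.' pass, move down to (1,3)
Step 2: enter (1,3), '.' pass, move down to (2,3)
Step 3: enter (2,3), '.' pass, move down to (3,3)
Step 4: enter (3,3), '.' pass, move down to (4,3)
Step 5: enter (4,3), '.' pass, move down to (5,3)
Step 6: enter (5,3), '/' deflects down->left, move left to (5,2)
Step 7: enter (5,2), '.' pass, move left to (5,1)
Step 8: enter (5,1), '.' pass, move left to (5,0)
Step 9: enter (5,0), '.' pass, move left to (5,-1)
Step 10: at (5,-1) — EXIT via left edge, pos 5

Answer: left 5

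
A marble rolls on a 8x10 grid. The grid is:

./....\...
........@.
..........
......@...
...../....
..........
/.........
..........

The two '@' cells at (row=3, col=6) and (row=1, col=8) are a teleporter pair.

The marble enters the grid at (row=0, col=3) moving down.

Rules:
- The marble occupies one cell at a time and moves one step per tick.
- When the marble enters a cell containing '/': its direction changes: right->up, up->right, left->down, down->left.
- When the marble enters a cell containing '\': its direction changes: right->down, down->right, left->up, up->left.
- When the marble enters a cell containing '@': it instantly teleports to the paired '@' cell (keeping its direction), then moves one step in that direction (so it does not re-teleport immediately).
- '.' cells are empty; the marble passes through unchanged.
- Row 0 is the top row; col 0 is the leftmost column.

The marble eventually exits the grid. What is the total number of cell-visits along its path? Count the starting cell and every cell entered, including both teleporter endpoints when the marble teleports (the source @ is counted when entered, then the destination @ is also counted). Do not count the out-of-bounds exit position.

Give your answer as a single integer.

Answer: 8

Derivation:
Step 1: enter (0,3), '.' pass, move down to (1,3)
Step 2: enter (1,3), '.' pass, move down to (2,3)
Step 3: enter (2,3), '.' pass, move down to (3,3)
Step 4: enter (3,3), '.' pass, move down to (4,3)
Step 5: enter (4,3), '.' pass, move down to (5,3)
Step 6: enter (5,3), '.' pass, move down to (6,3)
Step 7: enter (6,3), '.' pass, move down to (7,3)
Step 8: enter (7,3), '.' pass, move down to (8,3)
Step 9: at (8,3) — EXIT via bottom edge, pos 3
Path length (cell visits): 8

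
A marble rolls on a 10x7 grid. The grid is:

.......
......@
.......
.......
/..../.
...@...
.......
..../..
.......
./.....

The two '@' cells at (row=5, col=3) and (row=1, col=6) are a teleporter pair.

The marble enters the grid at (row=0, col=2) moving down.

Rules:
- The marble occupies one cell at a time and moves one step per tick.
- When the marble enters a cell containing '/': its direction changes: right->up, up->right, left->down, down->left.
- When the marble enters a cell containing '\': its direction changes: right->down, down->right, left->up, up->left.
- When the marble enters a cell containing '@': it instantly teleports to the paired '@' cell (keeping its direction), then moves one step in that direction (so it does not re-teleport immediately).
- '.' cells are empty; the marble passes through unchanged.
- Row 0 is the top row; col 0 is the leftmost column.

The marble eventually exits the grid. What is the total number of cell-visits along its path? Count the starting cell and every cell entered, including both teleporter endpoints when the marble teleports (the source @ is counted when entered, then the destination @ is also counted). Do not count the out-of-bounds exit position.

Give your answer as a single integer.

Step 1: enter (0,2), '.' pass, move down to (1,2)
Step 2: enter (1,2), '.' pass, move down to (2,2)
Step 3: enter (2,2), '.' pass, move down to (3,2)
Step 4: enter (3,2), '.' pass, move down to (4,2)
Step 5: enter (4,2), '.' pass, move down to (5,2)
Step 6: enter (5,2), '.' pass, move down to (6,2)
Step 7: enter (6,2), '.' pass, move down to (7,2)
Step 8: enter (7,2), '.' pass, move down to (8,2)
Step 9: enter (8,2), '.' pass, move down to (9,2)
Step 10: enter (9,2), '.' pass, move down to (10,2)
Step 11: at (10,2) — EXIT via bottom edge, pos 2
Path length (cell visits): 10

Answer: 10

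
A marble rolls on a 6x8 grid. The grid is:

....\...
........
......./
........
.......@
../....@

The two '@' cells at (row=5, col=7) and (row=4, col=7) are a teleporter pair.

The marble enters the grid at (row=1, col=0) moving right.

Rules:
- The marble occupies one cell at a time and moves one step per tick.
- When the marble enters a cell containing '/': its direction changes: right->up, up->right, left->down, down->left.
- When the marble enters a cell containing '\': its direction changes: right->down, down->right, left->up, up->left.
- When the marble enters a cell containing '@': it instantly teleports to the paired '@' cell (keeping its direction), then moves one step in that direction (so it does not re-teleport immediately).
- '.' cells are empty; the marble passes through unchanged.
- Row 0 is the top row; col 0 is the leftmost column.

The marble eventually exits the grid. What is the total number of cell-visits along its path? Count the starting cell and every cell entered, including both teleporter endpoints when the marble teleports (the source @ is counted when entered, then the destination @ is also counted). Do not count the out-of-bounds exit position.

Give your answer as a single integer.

Answer: 8

Derivation:
Step 1: enter (1,0), '.' pass, move right to (1,1)
Step 2: enter (1,1), '.' pass, move right to (1,2)
Step 3: enter (1,2), '.' pass, move right to (1,3)
Step 4: enter (1,3), '.' pass, move right to (1,4)
Step 5: enter (1,4), '.' pass, move right to (1,5)
Step 6: enter (1,5), '.' pass, move right to (1,6)
Step 7: enter (1,6), '.' pass, move right to (1,7)
Step 8: enter (1,7), '.' pass, move right to (1,8)
Step 9: at (1,8) — EXIT via right edge, pos 1
Path length (cell visits): 8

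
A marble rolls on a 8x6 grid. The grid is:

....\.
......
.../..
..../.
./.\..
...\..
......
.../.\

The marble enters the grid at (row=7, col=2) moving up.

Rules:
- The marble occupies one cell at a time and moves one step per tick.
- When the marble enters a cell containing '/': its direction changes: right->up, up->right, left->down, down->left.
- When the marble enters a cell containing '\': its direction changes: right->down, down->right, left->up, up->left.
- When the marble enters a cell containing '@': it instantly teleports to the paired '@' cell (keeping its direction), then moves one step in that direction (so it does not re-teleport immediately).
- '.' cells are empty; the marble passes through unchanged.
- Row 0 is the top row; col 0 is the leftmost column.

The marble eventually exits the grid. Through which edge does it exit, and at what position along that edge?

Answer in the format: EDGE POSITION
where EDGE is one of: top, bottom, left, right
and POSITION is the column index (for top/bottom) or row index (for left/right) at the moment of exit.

Step 1: enter (7,2), '.' pass, move up to (6,2)
Step 2: enter (6,2), '.' pass, move up to (5,2)
Step 3: enter (5,2), '.' pass, move up to (4,2)
Step 4: enter (4,2), '.' pass, move up to (3,2)
Step 5: enter (3,2), '.' pass, move up to (2,2)
Step 6: enter (2,2), '.' pass, move up to (1,2)
Step 7: enter (1,2), '.' pass, move up to (0,2)
Step 8: enter (0,2), '.' pass, move up to (-1,2)
Step 9: at (-1,2) — EXIT via top edge, pos 2

Answer: top 2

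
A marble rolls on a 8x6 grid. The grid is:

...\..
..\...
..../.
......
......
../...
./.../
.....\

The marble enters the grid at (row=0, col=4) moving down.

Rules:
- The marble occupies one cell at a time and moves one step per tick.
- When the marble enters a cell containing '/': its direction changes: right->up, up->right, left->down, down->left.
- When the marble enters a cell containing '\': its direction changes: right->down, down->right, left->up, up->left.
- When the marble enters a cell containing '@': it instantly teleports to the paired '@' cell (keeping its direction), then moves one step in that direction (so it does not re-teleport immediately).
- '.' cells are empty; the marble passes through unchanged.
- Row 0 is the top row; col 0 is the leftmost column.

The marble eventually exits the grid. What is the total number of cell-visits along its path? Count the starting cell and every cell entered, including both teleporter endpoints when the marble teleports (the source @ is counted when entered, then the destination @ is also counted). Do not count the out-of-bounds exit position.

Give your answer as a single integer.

Step 1: enter (0,4), '.' pass, move down to (1,4)
Step 2: enter (1,4), '.' pass, move down to (2,4)
Step 3: enter (2,4), '/' deflects down->left, move left to (2,3)
Step 4: enter (2,3), '.' pass, move left to (2,2)
Step 5: enter (2,2), '.' pass, move left to (2,1)
Step 6: enter (2,1), '.' pass, move left to (2,0)
Step 7: enter (2,0), '.' pass, move left to (2,-1)
Step 8: at (2,-1) — EXIT via left edge, pos 2
Path length (cell visits): 7

Answer: 7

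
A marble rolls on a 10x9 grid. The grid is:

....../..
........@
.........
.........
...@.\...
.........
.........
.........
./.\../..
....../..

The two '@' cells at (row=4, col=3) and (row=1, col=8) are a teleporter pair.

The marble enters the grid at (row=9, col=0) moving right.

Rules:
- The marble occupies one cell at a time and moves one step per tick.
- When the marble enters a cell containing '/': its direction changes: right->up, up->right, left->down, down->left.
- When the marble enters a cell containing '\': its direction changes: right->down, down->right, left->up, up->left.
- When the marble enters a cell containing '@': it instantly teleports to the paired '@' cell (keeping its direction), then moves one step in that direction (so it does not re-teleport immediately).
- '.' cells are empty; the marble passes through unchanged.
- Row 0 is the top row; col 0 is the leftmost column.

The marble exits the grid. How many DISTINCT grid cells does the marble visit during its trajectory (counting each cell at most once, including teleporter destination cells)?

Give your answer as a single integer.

Step 1: enter (9,0), '.' pass, move right to (9,1)
Step 2: enter (9,1), '.' pass, move right to (9,2)
Step 3: enter (9,2), '.' pass, move right to (9,3)
Step 4: enter (9,3), '.' pass, move right to (9,4)
Step 5: enter (9,4), '.' pass, move right to (9,5)
Step 6: enter (9,5), '.' pass, move right to (9,6)
Step 7: enter (9,6), '/' deflects right->up, move up to (8,6)
Step 8: enter (8,6), '/' deflects up->right, move right to (8,7)
Step 9: enter (8,7), '.' pass, move right to (8,8)
Step 10: enter (8,8), '.' pass, move right to (8,9)
Step 11: at (8,9) — EXIT via right edge, pos 8
Distinct cells visited: 10 (path length 10)

Answer: 10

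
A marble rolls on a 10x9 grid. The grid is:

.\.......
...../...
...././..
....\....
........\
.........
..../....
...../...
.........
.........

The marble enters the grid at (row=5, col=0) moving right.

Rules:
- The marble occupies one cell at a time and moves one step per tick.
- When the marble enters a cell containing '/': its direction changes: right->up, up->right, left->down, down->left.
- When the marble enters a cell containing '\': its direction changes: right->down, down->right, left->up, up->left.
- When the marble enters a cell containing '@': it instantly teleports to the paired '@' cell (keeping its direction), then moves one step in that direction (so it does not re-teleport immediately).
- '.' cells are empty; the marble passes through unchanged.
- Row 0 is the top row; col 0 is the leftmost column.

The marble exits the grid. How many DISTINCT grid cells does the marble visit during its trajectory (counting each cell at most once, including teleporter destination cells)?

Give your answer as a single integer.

Step 1: enter (5,0), '.' pass, move right to (5,1)
Step 2: enter (5,1), '.' pass, move right to (5,2)
Step 3: enter (5,2), '.' pass, move right to (5,3)
Step 4: enter (5,3), '.' pass, move right to (5,4)
Step 5: enter (5,4), '.' pass, move right to (5,5)
Step 6: enter (5,5), '.' pass, move right to (5,6)
Step 7: enter (5,6), '.' pass, move right to (5,7)
Step 8: enter (5,7), '.' pass, move right to (5,8)
Step 9: enter (5,8), '.' pass, move right to (5,9)
Step 10: at (5,9) — EXIT via right edge, pos 5
Distinct cells visited: 9 (path length 9)

Answer: 9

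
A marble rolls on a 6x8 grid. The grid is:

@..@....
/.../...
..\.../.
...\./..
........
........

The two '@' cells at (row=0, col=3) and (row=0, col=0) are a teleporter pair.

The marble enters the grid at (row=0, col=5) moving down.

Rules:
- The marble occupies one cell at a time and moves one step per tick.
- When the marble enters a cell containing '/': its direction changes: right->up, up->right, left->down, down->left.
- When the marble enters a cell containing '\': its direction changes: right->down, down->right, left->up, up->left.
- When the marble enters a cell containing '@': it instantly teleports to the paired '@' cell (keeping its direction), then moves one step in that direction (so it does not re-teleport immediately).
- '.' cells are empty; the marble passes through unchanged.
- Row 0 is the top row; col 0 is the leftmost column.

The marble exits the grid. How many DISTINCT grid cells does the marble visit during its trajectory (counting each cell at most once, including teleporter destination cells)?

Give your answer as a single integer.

Step 1: enter (0,5), '.' pass, move down to (1,5)
Step 2: enter (1,5), '.' pass, move down to (2,5)
Step 3: enter (2,5), '.' pass, move down to (3,5)
Step 4: enter (3,5), '/' deflects down->left, move left to (3,4)
Step 5: enter (3,4), '.' pass, move left to (3,3)
Step 6: enter (3,3), '\' deflects left->up, move up to (2,3)
Step 7: enter (2,3), '.' pass, move up to (1,3)
Step 8: enter (1,3), '.' pass, move up to (0,3)
Step 9: enter (0,3), '@' teleport (0,3)->(0,0), also enter (0,0), move up to (-1,0)
Step 10: at (-1,0) — EXIT via top edge, pos 0
Distinct cells visited: 10 (path length 10)

Answer: 10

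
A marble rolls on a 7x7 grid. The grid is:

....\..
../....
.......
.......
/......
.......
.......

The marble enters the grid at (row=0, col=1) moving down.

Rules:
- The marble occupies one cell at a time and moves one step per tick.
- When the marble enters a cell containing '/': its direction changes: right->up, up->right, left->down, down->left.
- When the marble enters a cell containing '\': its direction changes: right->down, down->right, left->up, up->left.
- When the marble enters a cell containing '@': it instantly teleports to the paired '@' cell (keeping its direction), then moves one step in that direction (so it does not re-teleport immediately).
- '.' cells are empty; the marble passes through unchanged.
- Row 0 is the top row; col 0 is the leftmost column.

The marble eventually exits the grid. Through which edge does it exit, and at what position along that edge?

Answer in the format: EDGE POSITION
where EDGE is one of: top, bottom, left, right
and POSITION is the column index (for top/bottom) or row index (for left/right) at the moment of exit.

Step 1: enter (0,1), '.' pass, move down to (1,1)
Step 2: enter (1,1), '.' pass, move down to (2,1)
Step 3: enter (2,1), '.' pass, move down to (3,1)
Step 4: enter (3,1), '.' pass, move down to (4,1)
Step 5: enter (4,1), '.' pass, move down to (5,1)
Step 6: enter (5,1), '.' pass, move down to (6,1)
Step 7: enter (6,1), '.' pass, move down to (7,1)
Step 8: at (7,1) — EXIT via bottom edge, pos 1

Answer: bottom 1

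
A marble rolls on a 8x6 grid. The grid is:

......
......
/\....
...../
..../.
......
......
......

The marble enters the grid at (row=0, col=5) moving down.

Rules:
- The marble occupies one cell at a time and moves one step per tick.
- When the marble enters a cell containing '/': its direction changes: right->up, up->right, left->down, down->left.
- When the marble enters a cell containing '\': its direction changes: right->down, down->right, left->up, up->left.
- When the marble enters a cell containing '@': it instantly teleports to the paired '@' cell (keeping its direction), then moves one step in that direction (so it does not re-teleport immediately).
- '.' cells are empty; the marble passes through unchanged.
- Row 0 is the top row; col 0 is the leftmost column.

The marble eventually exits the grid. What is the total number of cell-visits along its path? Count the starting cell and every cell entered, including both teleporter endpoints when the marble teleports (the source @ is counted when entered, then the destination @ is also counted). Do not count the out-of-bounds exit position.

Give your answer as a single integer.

Step 1: enter (0,5), '.' pass, move down to (1,5)
Step 2: enter (1,5), '.' pass, move down to (2,5)
Step 3: enter (2,5), '.' pass, move down to (3,5)
Step 4: enter (3,5), '/' deflects down->left, move left to (3,4)
Step 5: enter (3,4), '.' pass, move left to (3,3)
Step 6: enter (3,3), '.' pass, move left to (3,2)
Step 7: enter (3,2), '.' pass, move left to (3,1)
Step 8: enter (3,1), '.' pass, move left to (3,0)
Step 9: enter (3,0), '.' pass, move left to (3,-1)
Step 10: at (3,-1) — EXIT via left edge, pos 3
Path length (cell visits): 9

Answer: 9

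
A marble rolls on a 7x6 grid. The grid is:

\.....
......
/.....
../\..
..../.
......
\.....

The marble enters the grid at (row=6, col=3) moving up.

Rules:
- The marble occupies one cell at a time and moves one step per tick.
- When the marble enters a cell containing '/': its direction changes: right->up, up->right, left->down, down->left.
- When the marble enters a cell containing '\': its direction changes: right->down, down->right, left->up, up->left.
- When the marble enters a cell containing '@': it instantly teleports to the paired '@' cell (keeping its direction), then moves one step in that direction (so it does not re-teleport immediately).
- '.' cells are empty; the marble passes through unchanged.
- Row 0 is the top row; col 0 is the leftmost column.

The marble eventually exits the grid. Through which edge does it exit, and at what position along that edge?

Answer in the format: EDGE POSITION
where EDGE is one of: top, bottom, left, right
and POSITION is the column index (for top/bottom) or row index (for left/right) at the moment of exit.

Step 1: enter (6,3), '.' pass, move up to (5,3)
Step 2: enter (5,3), '.' pass, move up to (4,3)
Step 3: enter (4,3), '.' pass, move up to (3,3)
Step 4: enter (3,3), '\' deflects up->left, move left to (3,2)
Step 5: enter (3,2), '/' deflects left->down, move down to (4,2)
Step 6: enter (4,2), '.' pass, move down to (5,2)
Step 7: enter (5,2), '.' pass, move down to (6,2)
Step 8: enter (6,2), '.' pass, move down to (7,2)
Step 9: at (7,2) — EXIT via bottom edge, pos 2

Answer: bottom 2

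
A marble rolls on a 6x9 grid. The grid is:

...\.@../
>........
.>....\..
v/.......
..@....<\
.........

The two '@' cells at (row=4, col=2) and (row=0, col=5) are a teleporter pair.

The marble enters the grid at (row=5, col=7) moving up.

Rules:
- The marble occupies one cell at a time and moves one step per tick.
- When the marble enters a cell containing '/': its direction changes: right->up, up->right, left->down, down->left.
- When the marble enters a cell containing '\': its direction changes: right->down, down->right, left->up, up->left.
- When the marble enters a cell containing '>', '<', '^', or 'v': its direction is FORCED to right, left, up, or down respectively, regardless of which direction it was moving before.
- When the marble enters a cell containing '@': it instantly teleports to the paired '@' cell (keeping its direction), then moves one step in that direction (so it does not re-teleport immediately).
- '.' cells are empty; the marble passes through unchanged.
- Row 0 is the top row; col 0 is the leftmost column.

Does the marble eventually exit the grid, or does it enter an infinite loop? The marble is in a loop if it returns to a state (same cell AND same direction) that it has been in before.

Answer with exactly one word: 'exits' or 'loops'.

Step 1: enter (5,7), '.' pass, move up to (4,7)
Step 2: enter (4,7), '<' forces up->left, move left to (4,6)
Step 3: enter (4,6), '.' pass, move left to (4,5)
Step 4: enter (4,5), '.' pass, move left to (4,4)
Step 5: enter (4,4), '.' pass, move left to (4,3)
Step 6: enter (4,3), '.' pass, move left to (4,2)
Step 7: enter (4,2), '@' teleport (4,2)->(0,5), also enter (0,5), move left to (0,4)
Step 8: enter (0,4), '.' pass, move left to (0,3)
Step 9: enter (0,3), '\' deflects left->up, move up to (-1,3)
Step 10: at (-1,3) — EXIT via top edge, pos 3

Answer: exits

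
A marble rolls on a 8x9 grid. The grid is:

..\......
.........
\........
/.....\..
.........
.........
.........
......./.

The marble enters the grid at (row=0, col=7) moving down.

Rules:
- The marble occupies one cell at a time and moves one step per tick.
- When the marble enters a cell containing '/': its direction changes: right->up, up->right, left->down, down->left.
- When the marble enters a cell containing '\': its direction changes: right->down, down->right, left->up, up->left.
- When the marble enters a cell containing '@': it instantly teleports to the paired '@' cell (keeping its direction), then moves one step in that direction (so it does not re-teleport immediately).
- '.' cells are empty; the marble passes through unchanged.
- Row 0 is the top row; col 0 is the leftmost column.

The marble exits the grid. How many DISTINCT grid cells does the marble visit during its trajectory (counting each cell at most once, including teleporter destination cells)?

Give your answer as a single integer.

Step 1: enter (0,7), '.' pass, move down to (1,7)
Step 2: enter (1,7), '.' pass, move down to (2,7)
Step 3: enter (2,7), '.' pass, move down to (3,7)
Step 4: enter (3,7), '.' pass, move down to (4,7)
Step 5: enter (4,7), '.' pass, move down to (5,7)
Step 6: enter (5,7), '.' pass, move down to (6,7)
Step 7: enter (6,7), '.' pass, move down to (7,7)
Step 8: enter (7,7), '/' deflects down->left, move left to (7,6)
Step 9: enter (7,6), '.' pass, move left to (7,5)
Step 10: enter (7,5), '.' pass, move left to (7,4)
Step 11: enter (7,4), '.' pass, move left to (7,3)
Step 12: enter (7,3), '.' pass, move left to (7,2)
Step 13: enter (7,2), '.' pass, move left to (7,1)
Step 14: enter (7,1), '.' pass, move left to (7,0)
Step 15: enter (7,0), '.' pass, move left to (7,-1)
Step 16: at (7,-1) — EXIT via left edge, pos 7
Distinct cells visited: 15 (path length 15)

Answer: 15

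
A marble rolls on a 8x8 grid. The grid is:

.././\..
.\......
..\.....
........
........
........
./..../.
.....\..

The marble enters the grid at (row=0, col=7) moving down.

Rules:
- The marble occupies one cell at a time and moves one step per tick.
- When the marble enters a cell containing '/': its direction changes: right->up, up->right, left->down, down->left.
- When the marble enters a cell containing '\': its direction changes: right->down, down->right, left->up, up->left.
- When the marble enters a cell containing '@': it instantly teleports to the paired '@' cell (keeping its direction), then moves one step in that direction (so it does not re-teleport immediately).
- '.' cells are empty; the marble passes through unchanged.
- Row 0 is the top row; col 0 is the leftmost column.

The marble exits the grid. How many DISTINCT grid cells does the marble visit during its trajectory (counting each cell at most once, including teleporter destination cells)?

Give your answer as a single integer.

Answer: 8

Derivation:
Step 1: enter (0,7), '.' pass, move down to (1,7)
Step 2: enter (1,7), '.' pass, move down to (2,7)
Step 3: enter (2,7), '.' pass, move down to (3,7)
Step 4: enter (3,7), '.' pass, move down to (4,7)
Step 5: enter (4,7), '.' pass, move down to (5,7)
Step 6: enter (5,7), '.' pass, move down to (6,7)
Step 7: enter (6,7), '.' pass, move down to (7,7)
Step 8: enter (7,7), '.' pass, move down to (8,7)
Step 9: at (8,7) — EXIT via bottom edge, pos 7
Distinct cells visited: 8 (path length 8)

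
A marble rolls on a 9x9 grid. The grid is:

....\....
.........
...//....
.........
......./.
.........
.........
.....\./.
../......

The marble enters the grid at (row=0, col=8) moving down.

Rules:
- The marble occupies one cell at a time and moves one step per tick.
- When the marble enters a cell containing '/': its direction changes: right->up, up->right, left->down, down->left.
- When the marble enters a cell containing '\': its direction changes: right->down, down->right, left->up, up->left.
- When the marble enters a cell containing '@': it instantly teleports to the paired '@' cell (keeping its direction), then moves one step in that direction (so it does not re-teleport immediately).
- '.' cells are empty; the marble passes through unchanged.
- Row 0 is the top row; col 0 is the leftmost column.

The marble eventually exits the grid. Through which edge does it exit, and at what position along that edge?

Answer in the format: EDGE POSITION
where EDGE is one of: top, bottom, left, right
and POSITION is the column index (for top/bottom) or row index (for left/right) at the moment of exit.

Step 1: enter (0,8), '.' pass, move down to (1,8)
Step 2: enter (1,8), '.' pass, move down to (2,8)
Step 3: enter (2,8), '.' pass, move down to (3,8)
Step 4: enter (3,8), '.' pass, move down to (4,8)
Step 5: enter (4,8), '.' pass, move down to (5,8)
Step 6: enter (5,8), '.' pass, move down to (6,8)
Step 7: enter (6,8), '.' pass, move down to (7,8)
Step 8: enter (7,8), '.' pass, move down to (8,8)
Step 9: enter (8,8), '.' pass, move down to (9,8)
Step 10: at (9,8) — EXIT via bottom edge, pos 8

Answer: bottom 8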